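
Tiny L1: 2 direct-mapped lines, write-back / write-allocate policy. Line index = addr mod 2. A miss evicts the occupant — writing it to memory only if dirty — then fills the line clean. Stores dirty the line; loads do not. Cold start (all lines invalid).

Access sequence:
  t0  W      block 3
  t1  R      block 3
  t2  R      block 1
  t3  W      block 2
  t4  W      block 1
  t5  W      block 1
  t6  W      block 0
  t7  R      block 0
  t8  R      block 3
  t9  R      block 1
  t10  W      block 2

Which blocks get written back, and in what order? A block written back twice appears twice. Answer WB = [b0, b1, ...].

  0 | W B3 → L1 miss [D]
  1 | R B3 → L1 hit [D]
  2 | R B1 → L1 miss wb→B3 [-]
  3 | W B2 → L0 miss [D]
  4 | W B1 → L1 hit [D]
  5 | W B1 → L1 hit [D]
  6 | W B0 → L0 miss wb→B2 [D]
  7 | R B0 → L0 hit [D]
  8 | R B3 → L1 miss wb→B1 [-]
  9 | R B1 → L1 miss [-]
  10 | W B2 → L0 miss wb→B0 [D]

WB = [3, 2, 1, 0]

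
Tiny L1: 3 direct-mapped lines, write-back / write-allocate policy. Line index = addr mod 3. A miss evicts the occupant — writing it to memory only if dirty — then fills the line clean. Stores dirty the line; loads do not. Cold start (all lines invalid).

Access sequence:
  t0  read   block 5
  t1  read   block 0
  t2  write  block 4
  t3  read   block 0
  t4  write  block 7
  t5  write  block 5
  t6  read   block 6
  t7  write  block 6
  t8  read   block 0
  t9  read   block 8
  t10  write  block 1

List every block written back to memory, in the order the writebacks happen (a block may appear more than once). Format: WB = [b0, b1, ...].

0: R B5 → L2 miss [-]
1: R B0 → L0 miss [-]
2: W B4 → L1 miss [D]
3: R B0 → L0 hit [-]
4: W B7 → L1 miss wb→B4 [D]
5: W B5 → L2 hit [D]
6: R B6 → L0 miss [-]
7: W B6 → L0 hit [D]
8: R B0 → L0 miss wb→B6 [-]
9: R B8 → L2 miss wb→B5 [-]
10: W B1 → L1 miss wb→B7 [D]

WB = [4, 6, 5, 7]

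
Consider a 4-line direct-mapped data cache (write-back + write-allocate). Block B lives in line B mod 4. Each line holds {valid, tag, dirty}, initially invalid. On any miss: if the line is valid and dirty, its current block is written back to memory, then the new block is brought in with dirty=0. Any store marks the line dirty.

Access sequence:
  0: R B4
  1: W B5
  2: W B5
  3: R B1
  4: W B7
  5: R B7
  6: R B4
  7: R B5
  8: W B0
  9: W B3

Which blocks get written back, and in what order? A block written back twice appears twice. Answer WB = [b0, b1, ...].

0: R B4 -> L0 miss  d=-]
1: W B5 -> L1 miss  d=D]
2: W B5 -> L1 hit  d=D]
3: R B1 -> L1 miss wb->B5  d=-]
4: W B7 -> L3 miss  d=D]
5: R B7 -> L3 hit  d=D]
6: R B4 -> L0 hit  d=-]
7: R B5 -> L1 miss  d=-]
8: W B0 -> L0 miss  d=D]
9: W B3 -> L3 miss wb->B7  d=D]

WB = [5, 7]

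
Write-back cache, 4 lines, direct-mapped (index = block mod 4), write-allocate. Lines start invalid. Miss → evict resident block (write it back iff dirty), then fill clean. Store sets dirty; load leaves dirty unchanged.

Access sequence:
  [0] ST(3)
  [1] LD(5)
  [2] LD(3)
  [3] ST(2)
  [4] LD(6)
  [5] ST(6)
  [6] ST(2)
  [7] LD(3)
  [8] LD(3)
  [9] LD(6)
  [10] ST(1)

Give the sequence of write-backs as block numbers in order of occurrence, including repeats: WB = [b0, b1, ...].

WB = [2, 6, 2]

  0 | W B3 → L3 miss [D]
  1 | R B5 → L1 miss [-]
  2 | R B3 → L3 hit [D]
  3 | W B2 → L2 miss [D]
  4 | R B6 → L2 miss wb→B2 [-]
  5 | W B6 → L2 hit [D]
  6 | W B2 → L2 miss wb→B6 [D]
  7 | R B3 → L3 hit [D]
  8 | R B3 → L3 hit [D]
  9 | R B6 → L2 miss wb→B2 [-]
  10 | W B1 → L1 miss [D]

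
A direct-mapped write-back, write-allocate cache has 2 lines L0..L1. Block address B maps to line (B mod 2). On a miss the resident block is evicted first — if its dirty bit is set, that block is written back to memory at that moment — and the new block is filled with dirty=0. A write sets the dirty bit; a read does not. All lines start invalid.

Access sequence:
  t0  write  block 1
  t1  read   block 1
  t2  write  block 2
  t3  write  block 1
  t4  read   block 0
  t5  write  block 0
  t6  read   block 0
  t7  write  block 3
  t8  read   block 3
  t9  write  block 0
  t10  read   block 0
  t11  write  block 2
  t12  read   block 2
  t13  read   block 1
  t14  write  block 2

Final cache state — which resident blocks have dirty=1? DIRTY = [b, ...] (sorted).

DIRTY = [2]

0: W B1 → L1 miss [D]
1: R B1 → L1 hit [D]
2: W B2 → L0 miss [D]
3: W B1 → L1 hit [D]
4: R B0 → L0 miss wb→B2 [-]
5: W B0 → L0 hit [D]
6: R B0 → L0 hit [D]
7: W B3 → L1 miss wb→B1 [D]
8: R B3 → L1 hit [D]
9: W B0 → L0 hit [D]
10: R B0 → L0 hit [D]
11: W B2 → L0 miss wb→B0 [D]
12: R B2 → L0 hit [D]
13: R B1 → L1 miss wb→B3 [-]
14: W B2 → L0 hit [D]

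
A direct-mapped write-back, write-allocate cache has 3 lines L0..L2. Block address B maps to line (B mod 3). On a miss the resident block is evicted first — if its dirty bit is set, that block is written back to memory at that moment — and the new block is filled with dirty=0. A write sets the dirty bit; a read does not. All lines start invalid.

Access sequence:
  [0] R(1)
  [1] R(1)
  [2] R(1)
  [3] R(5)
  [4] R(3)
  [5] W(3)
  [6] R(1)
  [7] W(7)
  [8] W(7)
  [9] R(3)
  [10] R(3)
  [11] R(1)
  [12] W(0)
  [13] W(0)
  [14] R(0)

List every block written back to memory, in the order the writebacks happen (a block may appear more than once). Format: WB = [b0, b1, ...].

WB = [7, 3]

0: R B1 -> L1 miss  d=-]
1: R B1 -> L1 hit  d=-]
2: R B1 -> L1 hit  d=-]
3: R B5 -> L2 miss  d=-]
4: R B3 -> L0 miss  d=-]
5: W B3 -> L0 hit  d=D]
6: R B1 -> L1 hit  d=-]
7: W B7 -> L1 miss  d=D]
8: W B7 -> L1 hit  d=D]
9: R B3 -> L0 hit  d=D]
10: R B3 -> L0 hit  d=D]
11: R B1 -> L1 miss wb->B7  d=-]
12: W B0 -> L0 miss wb->B3  d=D]
13: W B0 -> L0 hit  d=D]
14: R B0 -> L0 hit  d=D]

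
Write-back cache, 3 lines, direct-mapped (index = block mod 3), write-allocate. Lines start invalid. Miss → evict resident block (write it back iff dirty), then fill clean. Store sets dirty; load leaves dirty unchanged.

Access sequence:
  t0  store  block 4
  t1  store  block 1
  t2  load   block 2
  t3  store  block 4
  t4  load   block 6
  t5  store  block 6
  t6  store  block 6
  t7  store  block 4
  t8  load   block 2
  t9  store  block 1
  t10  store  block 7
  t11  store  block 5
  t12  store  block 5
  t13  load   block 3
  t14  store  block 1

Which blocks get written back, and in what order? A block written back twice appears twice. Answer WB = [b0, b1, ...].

WB = [4, 1, 4, 1, 6, 7]

0: W B4 -> L1 miss  d=D]
1: W B1 -> L1 miss wb->B4  d=D]
2: R B2 -> L2 miss  d=-]
3: W B4 -> L1 miss wb->B1  d=D]
4: R B6 -> L0 miss  d=-]
5: W B6 -> L0 hit  d=D]
6: W B6 -> L0 hit  d=D]
7: W B4 -> L1 hit  d=D]
8: R B2 -> L2 hit  d=-]
9: W B1 -> L1 miss wb->B4  d=D]
10: W B7 -> L1 miss wb->B1  d=D]
11: W B5 -> L2 miss  d=D]
12: W B5 -> L2 hit  d=D]
13: R B3 -> L0 miss wb->B6  d=-]
14: W B1 -> L1 miss wb->B7  d=D]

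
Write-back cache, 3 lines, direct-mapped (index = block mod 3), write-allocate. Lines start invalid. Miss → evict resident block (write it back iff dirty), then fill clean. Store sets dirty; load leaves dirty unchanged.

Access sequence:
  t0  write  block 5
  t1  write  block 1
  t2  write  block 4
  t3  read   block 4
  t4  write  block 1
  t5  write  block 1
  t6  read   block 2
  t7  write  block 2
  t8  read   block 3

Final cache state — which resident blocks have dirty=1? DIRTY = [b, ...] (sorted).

0: W B5 → L2 miss [D]
1: W B1 → L1 miss [D]
2: W B4 → L1 miss wb→B1 [D]
3: R B4 → L1 hit [D]
4: W B1 → L1 miss wb→B4 [D]
5: W B1 → L1 hit [D]
6: R B2 → L2 miss wb→B5 [-]
7: W B2 → L2 hit [D]
8: R B3 → L0 miss [-]

DIRTY = [1, 2]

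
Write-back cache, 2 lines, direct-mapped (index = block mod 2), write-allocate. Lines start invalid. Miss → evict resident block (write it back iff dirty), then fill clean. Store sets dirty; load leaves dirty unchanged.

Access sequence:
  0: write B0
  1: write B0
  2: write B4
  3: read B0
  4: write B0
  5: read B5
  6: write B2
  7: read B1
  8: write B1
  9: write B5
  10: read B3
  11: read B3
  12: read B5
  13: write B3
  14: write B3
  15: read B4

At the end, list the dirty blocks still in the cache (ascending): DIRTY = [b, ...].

  0 | W B0 → L0 miss [D]
  1 | W B0 → L0 hit [D]
  2 | W B4 → L0 miss wb→B0 [D]
  3 | R B0 → L0 miss wb→B4 [-]
  4 | W B0 → L0 hit [D]
  5 | R B5 → L1 miss [-]
  6 | W B2 → L0 miss wb→B0 [D]
  7 | R B1 → L1 miss [-]
  8 | W B1 → L1 hit [D]
  9 | W B5 → L1 miss wb→B1 [D]
  10 | R B3 → L1 miss wb→B5 [-]
  11 | R B3 → L1 hit [-]
  12 | R B5 → L1 miss [-]
  13 | W B3 → L1 miss [D]
  14 | W B3 → L1 hit [D]
  15 | R B4 → L0 miss wb→B2 [-]

DIRTY = [3]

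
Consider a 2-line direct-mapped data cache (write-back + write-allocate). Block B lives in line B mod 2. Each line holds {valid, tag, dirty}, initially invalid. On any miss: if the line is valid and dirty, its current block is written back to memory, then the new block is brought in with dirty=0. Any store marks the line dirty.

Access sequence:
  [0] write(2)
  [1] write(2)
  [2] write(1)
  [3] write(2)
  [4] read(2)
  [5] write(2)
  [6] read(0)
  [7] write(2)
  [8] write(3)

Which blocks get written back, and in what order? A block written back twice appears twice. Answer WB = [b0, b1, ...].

WB = [2, 1]

  0 | W B2 → L0 miss [D]
  1 | W B2 → L0 hit [D]
  2 | W B1 → L1 miss [D]
  3 | W B2 → L0 hit [D]
  4 | R B2 → L0 hit [D]
  5 | W B2 → L0 hit [D]
  6 | R B0 → L0 miss wb→B2 [-]
  7 | W B2 → L0 miss [D]
  8 | W B3 → L1 miss wb→B1 [D]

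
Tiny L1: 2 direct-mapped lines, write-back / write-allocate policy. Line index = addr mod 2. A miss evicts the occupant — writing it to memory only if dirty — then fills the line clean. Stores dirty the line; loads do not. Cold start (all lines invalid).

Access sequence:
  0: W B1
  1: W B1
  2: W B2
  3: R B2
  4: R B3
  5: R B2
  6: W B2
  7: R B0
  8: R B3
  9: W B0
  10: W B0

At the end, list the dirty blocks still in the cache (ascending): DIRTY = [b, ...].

  0 | W B1 → L1 miss [D]
  1 | W B1 → L1 hit [D]
  2 | W B2 → L0 miss [D]
  3 | R B2 → L0 hit [D]
  4 | R B3 → L1 miss wb→B1 [-]
  5 | R B2 → L0 hit [D]
  6 | W B2 → L0 hit [D]
  7 | R B0 → L0 miss wb→B2 [-]
  8 | R B3 → L1 hit [-]
  9 | W B0 → L0 hit [D]
  10 | W B0 → L0 hit [D]

DIRTY = [0]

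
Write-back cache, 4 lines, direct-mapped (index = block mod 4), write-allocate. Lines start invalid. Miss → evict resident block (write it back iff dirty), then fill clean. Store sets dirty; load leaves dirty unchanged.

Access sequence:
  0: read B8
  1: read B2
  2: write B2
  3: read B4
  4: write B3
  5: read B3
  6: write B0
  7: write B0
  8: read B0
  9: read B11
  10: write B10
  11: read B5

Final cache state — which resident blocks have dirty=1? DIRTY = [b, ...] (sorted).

  0 | R B8 → L0 miss [-]
  1 | R B2 → L2 miss [-]
  2 | W B2 → L2 hit [D]
  3 | R B4 → L0 miss [-]
  4 | W B3 → L3 miss [D]
  5 | R B3 → L3 hit [D]
  6 | W B0 → L0 miss [D]
  7 | W B0 → L0 hit [D]
  8 | R B0 → L0 hit [D]
  9 | R B11 → L3 miss wb→B3 [-]
  10 | W B10 → L2 miss wb→B2 [D]
  11 | R B5 → L1 miss [-]

DIRTY = [0, 10]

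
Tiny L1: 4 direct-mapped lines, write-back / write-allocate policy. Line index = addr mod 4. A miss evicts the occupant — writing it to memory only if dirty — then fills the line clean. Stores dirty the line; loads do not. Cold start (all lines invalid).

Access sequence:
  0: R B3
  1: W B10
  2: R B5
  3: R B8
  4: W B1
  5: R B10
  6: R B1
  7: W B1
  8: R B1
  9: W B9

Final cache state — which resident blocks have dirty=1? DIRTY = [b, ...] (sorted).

0: R B3 → L3 miss [-]
1: W B10 → L2 miss [D]
2: R B5 → L1 miss [-]
3: R B8 → L0 miss [-]
4: W B1 → L1 miss [D]
5: R B10 → L2 hit [D]
6: R B1 → L1 hit [D]
7: W B1 → L1 hit [D]
8: R B1 → L1 hit [D]
9: W B9 → L1 miss wb→B1 [D]

DIRTY = [9, 10]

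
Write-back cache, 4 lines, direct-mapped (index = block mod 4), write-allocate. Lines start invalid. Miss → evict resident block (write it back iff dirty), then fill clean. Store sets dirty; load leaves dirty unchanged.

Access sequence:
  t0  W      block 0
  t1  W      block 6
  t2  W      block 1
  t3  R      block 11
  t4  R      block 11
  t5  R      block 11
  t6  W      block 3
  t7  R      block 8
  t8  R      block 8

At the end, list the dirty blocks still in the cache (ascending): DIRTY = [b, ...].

DIRTY = [1, 3, 6]

  0 | W B0 → L0 miss [D]
  1 | W B6 → L2 miss [D]
  2 | W B1 → L1 miss [D]
  3 | R B11 → L3 miss [-]
  4 | R B11 → L3 hit [-]
  5 | R B11 → L3 hit [-]
  6 | W B3 → L3 miss [D]
  7 | R B8 → L0 miss wb→B0 [-]
  8 | R B8 → L0 hit [-]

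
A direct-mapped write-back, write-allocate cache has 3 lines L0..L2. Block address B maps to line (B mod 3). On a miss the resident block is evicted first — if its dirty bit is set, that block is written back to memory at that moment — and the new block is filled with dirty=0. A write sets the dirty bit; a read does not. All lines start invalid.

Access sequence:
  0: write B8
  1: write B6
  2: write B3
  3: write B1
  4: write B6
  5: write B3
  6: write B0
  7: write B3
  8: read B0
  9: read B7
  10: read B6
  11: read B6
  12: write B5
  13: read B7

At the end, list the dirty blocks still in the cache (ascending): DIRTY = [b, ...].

DIRTY = [5]

0: W B8 -> L2 miss  d=D]
1: W B6 -> L0 miss  d=D]
2: W B3 -> L0 miss wb->B6  d=D]
3: W B1 -> L1 miss  d=D]
4: W B6 -> L0 miss wb->B3  d=D]
5: W B3 -> L0 miss wb->B6  d=D]
6: W B0 -> L0 miss wb->B3  d=D]
7: W B3 -> L0 miss wb->B0  d=D]
8: R B0 -> L0 miss wb->B3  d=-]
9: R B7 -> L1 miss wb->B1  d=-]
10: R B6 -> L0 miss  d=-]
11: R B6 -> L0 hit  d=-]
12: W B5 -> L2 miss wb->B8  d=D]
13: R B7 -> L1 hit  d=-]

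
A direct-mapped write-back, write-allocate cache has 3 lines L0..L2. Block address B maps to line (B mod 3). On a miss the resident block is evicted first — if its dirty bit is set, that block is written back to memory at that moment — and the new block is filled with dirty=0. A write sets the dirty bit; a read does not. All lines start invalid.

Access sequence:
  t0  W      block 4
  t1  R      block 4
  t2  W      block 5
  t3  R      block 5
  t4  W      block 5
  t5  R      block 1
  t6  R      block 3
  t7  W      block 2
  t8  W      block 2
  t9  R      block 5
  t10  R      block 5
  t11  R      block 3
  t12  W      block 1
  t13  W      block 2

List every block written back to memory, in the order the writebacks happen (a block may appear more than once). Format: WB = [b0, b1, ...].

0: W B4 -> L1 miss  d=D]
1: R B4 -> L1 hit  d=D]
2: W B5 -> L2 miss  d=D]
3: R B5 -> L2 hit  d=D]
4: W B5 -> L2 hit  d=D]
5: R B1 -> L1 miss wb->B4  d=-]
6: R B3 -> L0 miss  d=-]
7: W B2 -> L2 miss wb->B5  d=D]
8: W B2 -> L2 hit  d=D]
9: R B5 -> L2 miss wb->B2  d=-]
10: R B5 -> L2 hit  d=-]
11: R B3 -> L0 hit  d=-]
12: W B1 -> L1 hit  d=D]
13: W B2 -> L2 miss  d=D]

WB = [4, 5, 2]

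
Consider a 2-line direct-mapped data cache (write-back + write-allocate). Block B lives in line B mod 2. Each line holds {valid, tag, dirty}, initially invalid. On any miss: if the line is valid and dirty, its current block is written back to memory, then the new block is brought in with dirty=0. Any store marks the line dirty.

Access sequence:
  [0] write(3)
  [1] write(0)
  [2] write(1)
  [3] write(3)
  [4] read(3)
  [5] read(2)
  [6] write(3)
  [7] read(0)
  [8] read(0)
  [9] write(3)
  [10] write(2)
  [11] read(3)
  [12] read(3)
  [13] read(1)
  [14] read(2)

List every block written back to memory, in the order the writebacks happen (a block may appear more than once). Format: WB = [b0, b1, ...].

0: W B3 → L1 miss [D]
1: W B0 → L0 miss [D]
2: W B1 → L1 miss wb→B3 [D]
3: W B3 → L1 miss wb→B1 [D]
4: R B3 → L1 hit [D]
5: R B2 → L0 miss wb→B0 [-]
6: W B3 → L1 hit [D]
7: R B0 → L0 miss [-]
8: R B0 → L0 hit [-]
9: W B3 → L1 hit [D]
10: W B2 → L0 miss [D]
11: R B3 → L1 hit [D]
12: R B3 → L1 hit [D]
13: R B1 → L1 miss wb→B3 [-]
14: R B2 → L0 hit [D]

WB = [3, 1, 0, 3]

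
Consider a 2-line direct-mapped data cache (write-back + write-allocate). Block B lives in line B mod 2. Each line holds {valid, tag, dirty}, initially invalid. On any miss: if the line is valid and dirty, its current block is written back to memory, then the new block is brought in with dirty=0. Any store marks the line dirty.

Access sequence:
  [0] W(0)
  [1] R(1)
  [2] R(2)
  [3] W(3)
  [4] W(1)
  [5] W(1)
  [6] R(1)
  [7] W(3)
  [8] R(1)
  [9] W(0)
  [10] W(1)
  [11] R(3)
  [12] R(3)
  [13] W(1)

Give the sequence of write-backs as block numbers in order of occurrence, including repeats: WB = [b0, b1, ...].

0: W B0 -> L0 miss  d=D]
1: R B1 -> L1 miss  d=-]
2: R B2 -> L0 miss wb->B0  d=-]
3: W B3 -> L1 miss  d=D]
4: W B1 -> L1 miss wb->B3  d=D]
5: W B1 -> L1 hit  d=D]
6: R B1 -> L1 hit  d=D]
7: W B3 -> L1 miss wb->B1  d=D]
8: R B1 -> L1 miss wb->B3  d=-]
9: W B0 -> L0 miss  d=D]
10: W B1 -> L1 hit  d=D]
11: R B3 -> L1 miss wb->B1  d=-]
12: R B3 -> L1 hit  d=-]
13: W B1 -> L1 miss  d=D]

WB = [0, 3, 1, 3, 1]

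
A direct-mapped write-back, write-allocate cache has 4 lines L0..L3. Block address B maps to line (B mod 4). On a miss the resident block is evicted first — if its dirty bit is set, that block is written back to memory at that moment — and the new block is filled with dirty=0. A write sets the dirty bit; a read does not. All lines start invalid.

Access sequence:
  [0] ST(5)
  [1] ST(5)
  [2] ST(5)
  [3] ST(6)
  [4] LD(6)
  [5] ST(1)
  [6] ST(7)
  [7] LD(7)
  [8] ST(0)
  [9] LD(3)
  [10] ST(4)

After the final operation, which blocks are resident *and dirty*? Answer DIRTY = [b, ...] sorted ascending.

DIRTY = [1, 4, 6]

0: W B5 -> L1 miss  d=D]
1: W B5 -> L1 hit  d=D]
2: W B5 -> L1 hit  d=D]
3: W B6 -> L2 miss  d=D]
4: R B6 -> L2 hit  d=D]
5: W B1 -> L1 miss wb->B5  d=D]
6: W B7 -> L3 miss  d=D]
7: R B7 -> L3 hit  d=D]
8: W B0 -> L0 miss  d=D]
9: R B3 -> L3 miss wb->B7  d=-]
10: W B4 -> L0 miss wb->B0  d=D]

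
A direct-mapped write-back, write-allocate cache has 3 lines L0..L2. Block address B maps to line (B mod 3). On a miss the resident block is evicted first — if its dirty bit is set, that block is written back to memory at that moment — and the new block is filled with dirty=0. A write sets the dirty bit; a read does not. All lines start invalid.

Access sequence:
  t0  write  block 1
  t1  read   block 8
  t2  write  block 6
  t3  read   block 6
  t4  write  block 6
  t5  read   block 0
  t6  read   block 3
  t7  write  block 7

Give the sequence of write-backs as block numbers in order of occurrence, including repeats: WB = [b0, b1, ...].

WB = [6, 1]

0: W B1 -> L1 miss  d=D]
1: R B8 -> L2 miss  d=-]
2: W B6 -> L0 miss  d=D]
3: R B6 -> L0 hit  d=D]
4: W B6 -> L0 hit  d=D]
5: R B0 -> L0 miss wb->B6  d=-]
6: R B3 -> L0 miss  d=-]
7: W B7 -> L1 miss wb->B1  d=D]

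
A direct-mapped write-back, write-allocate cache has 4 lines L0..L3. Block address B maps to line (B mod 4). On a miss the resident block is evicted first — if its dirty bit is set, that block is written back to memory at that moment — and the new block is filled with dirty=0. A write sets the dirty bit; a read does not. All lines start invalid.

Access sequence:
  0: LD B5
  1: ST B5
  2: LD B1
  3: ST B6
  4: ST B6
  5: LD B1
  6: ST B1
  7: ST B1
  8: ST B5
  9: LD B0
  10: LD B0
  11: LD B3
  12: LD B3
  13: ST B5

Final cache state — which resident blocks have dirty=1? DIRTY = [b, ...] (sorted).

DIRTY = [5, 6]

0: R B5 -> L1 miss  d=-]
1: W B5 -> L1 hit  d=D]
2: R B1 -> L1 miss wb->B5  d=-]
3: W B6 -> L2 miss  d=D]
4: W B6 -> L2 hit  d=D]
5: R B1 -> L1 hit  d=-]
6: W B1 -> L1 hit  d=D]
7: W B1 -> L1 hit  d=D]
8: W B5 -> L1 miss wb->B1  d=D]
9: R B0 -> L0 miss  d=-]
10: R B0 -> L0 hit  d=-]
11: R B3 -> L3 miss  d=-]
12: R B3 -> L3 hit  d=-]
13: W B5 -> L1 hit  d=D]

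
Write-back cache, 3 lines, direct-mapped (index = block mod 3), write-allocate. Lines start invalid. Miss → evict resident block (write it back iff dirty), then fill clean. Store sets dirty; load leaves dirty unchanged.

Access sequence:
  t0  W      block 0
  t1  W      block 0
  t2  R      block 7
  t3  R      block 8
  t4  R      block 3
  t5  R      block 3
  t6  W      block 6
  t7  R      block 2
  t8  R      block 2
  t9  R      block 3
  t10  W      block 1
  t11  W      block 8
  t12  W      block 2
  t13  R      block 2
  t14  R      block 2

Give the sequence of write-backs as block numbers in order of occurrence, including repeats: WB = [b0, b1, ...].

WB = [0, 6, 8]

0: W B0 → L0 miss [D]
1: W B0 → L0 hit [D]
2: R B7 → L1 miss [-]
3: R B8 → L2 miss [-]
4: R B3 → L0 miss wb→B0 [-]
5: R B3 → L0 hit [-]
6: W B6 → L0 miss [D]
7: R B2 → L2 miss [-]
8: R B2 → L2 hit [-]
9: R B3 → L0 miss wb→B6 [-]
10: W B1 → L1 miss [D]
11: W B8 → L2 miss [D]
12: W B2 → L2 miss wb→B8 [D]
13: R B2 → L2 hit [D]
14: R B2 → L2 hit [D]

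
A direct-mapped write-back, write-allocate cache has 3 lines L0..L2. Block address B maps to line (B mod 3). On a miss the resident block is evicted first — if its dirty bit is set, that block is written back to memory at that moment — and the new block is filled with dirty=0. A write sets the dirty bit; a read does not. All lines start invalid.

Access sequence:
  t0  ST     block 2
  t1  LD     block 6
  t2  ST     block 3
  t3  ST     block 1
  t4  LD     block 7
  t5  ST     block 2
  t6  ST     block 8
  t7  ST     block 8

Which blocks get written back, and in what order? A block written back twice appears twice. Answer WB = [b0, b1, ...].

WB = [1, 2]

0: W B2 → L2 miss [D]
1: R B6 → L0 miss [-]
2: W B3 → L0 miss [D]
3: W B1 → L1 miss [D]
4: R B7 → L1 miss wb→B1 [-]
5: W B2 → L2 hit [D]
6: W B8 → L2 miss wb→B2 [D]
7: W B8 → L2 hit [D]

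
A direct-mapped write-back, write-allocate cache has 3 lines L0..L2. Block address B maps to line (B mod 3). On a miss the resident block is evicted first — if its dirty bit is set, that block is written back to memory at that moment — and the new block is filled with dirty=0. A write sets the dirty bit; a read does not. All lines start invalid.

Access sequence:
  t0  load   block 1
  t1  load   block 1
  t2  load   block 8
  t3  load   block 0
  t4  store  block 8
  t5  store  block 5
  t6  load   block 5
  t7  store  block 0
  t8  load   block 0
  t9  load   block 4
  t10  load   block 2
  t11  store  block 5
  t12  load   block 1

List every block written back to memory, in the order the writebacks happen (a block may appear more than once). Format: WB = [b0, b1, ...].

WB = [8, 5]

  0 | R B1 → L1 miss [-]
  1 | R B1 → L1 hit [-]
  2 | R B8 → L2 miss [-]
  3 | R B0 → L0 miss [-]
  4 | W B8 → L2 hit [D]
  5 | W B5 → L2 miss wb→B8 [D]
  6 | R B5 → L2 hit [D]
  7 | W B0 → L0 hit [D]
  8 | R B0 → L0 hit [D]
  9 | R B4 → L1 miss [-]
  10 | R B2 → L2 miss wb→B5 [-]
  11 | W B5 → L2 miss [D]
  12 | R B1 → L1 miss [-]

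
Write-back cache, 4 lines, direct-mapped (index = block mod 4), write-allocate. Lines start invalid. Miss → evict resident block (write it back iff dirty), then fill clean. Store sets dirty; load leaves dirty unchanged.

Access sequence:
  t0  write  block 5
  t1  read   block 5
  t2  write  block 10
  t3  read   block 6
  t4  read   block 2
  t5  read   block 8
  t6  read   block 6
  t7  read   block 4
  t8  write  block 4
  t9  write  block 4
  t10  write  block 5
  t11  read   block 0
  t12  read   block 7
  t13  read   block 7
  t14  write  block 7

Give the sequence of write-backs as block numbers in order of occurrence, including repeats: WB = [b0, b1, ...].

0: W B5 -> L1 miss  d=D]
1: R B5 -> L1 hit  d=D]
2: W B10 -> L2 miss  d=D]
3: R B6 -> L2 miss wb->B10  d=-]
4: R B2 -> L2 miss  d=-]
5: R B8 -> L0 miss  d=-]
6: R B6 -> L2 miss  d=-]
7: R B4 -> L0 miss  d=-]
8: W B4 -> L0 hit  d=D]
9: W B4 -> L0 hit  d=D]
10: W B5 -> L1 hit  d=D]
11: R B0 -> L0 miss wb->B4  d=-]
12: R B7 -> L3 miss  d=-]
13: R B7 -> L3 hit  d=-]
14: W B7 -> L3 hit  d=D]

WB = [10, 4]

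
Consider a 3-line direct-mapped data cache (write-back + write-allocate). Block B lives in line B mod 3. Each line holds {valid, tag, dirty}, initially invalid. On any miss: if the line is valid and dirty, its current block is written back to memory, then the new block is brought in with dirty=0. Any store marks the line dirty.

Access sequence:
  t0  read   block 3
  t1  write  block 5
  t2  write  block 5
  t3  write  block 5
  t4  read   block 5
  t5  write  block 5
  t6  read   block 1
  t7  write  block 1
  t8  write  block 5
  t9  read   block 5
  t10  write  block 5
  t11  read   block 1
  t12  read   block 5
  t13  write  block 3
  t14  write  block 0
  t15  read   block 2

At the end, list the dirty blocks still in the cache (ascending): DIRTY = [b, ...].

  0 | R B3 → L0 miss [-]
  1 | W B5 → L2 miss [D]
  2 | W B5 → L2 hit [D]
  3 | W B5 → L2 hit [D]
  4 | R B5 → L2 hit [D]
  5 | W B5 → L2 hit [D]
  6 | R B1 → L1 miss [-]
  7 | W B1 → L1 hit [D]
  8 | W B5 → L2 hit [D]
  9 | R B5 → L2 hit [D]
  10 | W B5 → L2 hit [D]
  11 | R B1 → L1 hit [D]
  12 | R B5 → L2 hit [D]
  13 | W B3 → L0 hit [D]
  14 | W B0 → L0 miss wb→B3 [D]
  15 | R B2 → L2 miss wb→B5 [-]

DIRTY = [0, 1]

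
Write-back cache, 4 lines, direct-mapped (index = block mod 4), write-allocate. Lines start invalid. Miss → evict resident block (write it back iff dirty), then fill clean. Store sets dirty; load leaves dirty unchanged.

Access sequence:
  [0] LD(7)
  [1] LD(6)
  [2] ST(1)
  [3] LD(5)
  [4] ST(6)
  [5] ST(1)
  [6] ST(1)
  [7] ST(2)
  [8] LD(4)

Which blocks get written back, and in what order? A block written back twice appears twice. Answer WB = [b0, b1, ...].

0: R B7 -> L3 miss  d=-]
1: R B6 -> L2 miss  d=-]
2: W B1 -> L1 miss  d=D]
3: R B5 -> L1 miss wb->B1  d=-]
4: W B6 -> L2 hit  d=D]
5: W B1 -> L1 miss  d=D]
6: W B1 -> L1 hit  d=D]
7: W B2 -> L2 miss wb->B6  d=D]
8: R B4 -> L0 miss  d=-]

WB = [1, 6]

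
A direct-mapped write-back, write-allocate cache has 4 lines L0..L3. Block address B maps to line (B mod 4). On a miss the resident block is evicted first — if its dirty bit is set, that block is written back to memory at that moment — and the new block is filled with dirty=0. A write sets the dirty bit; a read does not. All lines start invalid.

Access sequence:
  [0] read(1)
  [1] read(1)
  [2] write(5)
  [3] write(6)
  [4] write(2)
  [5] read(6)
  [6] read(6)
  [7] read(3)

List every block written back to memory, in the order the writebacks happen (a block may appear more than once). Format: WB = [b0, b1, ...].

WB = [6, 2]

  0 | R B1 → L1 miss [-]
  1 | R B1 → L1 hit [-]
  2 | W B5 → L1 miss [D]
  3 | W B6 → L2 miss [D]
  4 | W B2 → L2 miss wb→B6 [D]
  5 | R B6 → L2 miss wb→B2 [-]
  6 | R B6 → L2 hit [-]
  7 | R B3 → L3 miss [-]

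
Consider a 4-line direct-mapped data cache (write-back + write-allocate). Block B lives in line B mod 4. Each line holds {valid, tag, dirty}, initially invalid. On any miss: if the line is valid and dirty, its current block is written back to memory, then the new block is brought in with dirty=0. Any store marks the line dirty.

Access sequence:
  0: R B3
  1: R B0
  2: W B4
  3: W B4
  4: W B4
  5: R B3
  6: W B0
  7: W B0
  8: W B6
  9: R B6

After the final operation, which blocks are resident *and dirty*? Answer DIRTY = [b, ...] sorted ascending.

DIRTY = [0, 6]

0: R B3 -> L3 miss  d=-]
1: R B0 -> L0 miss  d=-]
2: W B4 -> L0 miss  d=D]
3: W B4 -> L0 hit  d=D]
4: W B4 -> L0 hit  d=D]
5: R B3 -> L3 hit  d=-]
6: W B0 -> L0 miss wb->B4  d=D]
7: W B0 -> L0 hit  d=D]
8: W B6 -> L2 miss  d=D]
9: R B6 -> L2 hit  d=D]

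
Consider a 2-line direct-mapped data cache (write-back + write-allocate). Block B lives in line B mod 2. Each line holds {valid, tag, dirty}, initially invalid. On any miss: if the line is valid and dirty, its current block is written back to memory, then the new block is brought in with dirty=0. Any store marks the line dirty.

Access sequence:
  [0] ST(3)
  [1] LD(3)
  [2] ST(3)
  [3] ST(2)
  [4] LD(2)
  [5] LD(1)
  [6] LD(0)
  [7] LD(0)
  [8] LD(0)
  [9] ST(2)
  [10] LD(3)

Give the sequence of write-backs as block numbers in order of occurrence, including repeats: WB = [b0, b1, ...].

WB = [3, 2]

0: W B3 -> L1 miss  d=D]
1: R B3 -> L1 hit  d=D]
2: W B3 -> L1 hit  d=D]
3: W B2 -> L0 miss  d=D]
4: R B2 -> L0 hit  d=D]
5: R B1 -> L1 miss wb->B3  d=-]
6: R B0 -> L0 miss wb->B2  d=-]
7: R B0 -> L0 hit  d=-]
8: R B0 -> L0 hit  d=-]
9: W B2 -> L0 miss  d=D]
10: R B3 -> L1 miss  d=-]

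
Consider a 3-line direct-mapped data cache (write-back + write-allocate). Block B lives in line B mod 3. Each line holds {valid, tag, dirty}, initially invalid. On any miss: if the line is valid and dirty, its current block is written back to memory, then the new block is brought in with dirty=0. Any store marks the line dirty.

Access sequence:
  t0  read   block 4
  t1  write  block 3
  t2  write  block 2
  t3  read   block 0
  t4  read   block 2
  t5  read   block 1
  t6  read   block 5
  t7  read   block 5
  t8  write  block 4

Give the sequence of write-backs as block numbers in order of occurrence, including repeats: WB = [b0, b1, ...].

0: R B4 -> L1 miss  d=-]
1: W B3 -> L0 miss  d=D]
2: W B2 -> L2 miss  d=D]
3: R B0 -> L0 miss wb->B3  d=-]
4: R B2 -> L2 hit  d=D]
5: R B1 -> L1 miss  d=-]
6: R B5 -> L2 miss wb->B2  d=-]
7: R B5 -> L2 hit  d=-]
8: W B4 -> L1 miss  d=D]

WB = [3, 2]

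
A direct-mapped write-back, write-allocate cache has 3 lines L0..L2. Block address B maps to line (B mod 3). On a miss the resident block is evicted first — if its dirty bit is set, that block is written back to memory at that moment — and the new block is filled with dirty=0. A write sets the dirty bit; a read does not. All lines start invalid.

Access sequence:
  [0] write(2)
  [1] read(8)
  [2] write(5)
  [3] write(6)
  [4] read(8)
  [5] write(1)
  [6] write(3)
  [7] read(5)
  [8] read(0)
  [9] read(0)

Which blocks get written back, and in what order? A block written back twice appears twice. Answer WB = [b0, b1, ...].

WB = [2, 5, 6, 3]

0: W B2 -> L2 miss  d=D]
1: R B8 -> L2 miss wb->B2  d=-]
2: W B5 -> L2 miss  d=D]
3: W B6 -> L0 miss  d=D]
4: R B8 -> L2 miss wb->B5  d=-]
5: W B1 -> L1 miss  d=D]
6: W B3 -> L0 miss wb->B6  d=D]
7: R B5 -> L2 miss  d=-]
8: R B0 -> L0 miss wb->B3  d=-]
9: R B0 -> L0 hit  d=-]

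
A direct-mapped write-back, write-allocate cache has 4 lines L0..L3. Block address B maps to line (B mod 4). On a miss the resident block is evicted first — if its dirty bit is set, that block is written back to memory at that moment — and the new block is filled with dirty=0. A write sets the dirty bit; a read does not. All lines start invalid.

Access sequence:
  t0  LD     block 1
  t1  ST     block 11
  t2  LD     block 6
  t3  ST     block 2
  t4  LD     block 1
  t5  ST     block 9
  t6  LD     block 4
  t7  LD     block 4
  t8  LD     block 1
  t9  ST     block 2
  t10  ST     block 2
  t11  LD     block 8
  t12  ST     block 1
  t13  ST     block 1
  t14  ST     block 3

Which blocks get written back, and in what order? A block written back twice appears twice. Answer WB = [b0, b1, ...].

0: R B1 -> L1 miss  d=-]
1: W B11 -> L3 miss  d=D]
2: R B6 -> L2 miss  d=-]
3: W B2 -> L2 miss  d=D]
4: R B1 -> L1 hit  d=-]
5: W B9 -> L1 miss  d=D]
6: R B4 -> L0 miss  d=-]
7: R B4 -> L0 hit  d=-]
8: R B1 -> L1 miss wb->B9  d=-]
9: W B2 -> L2 hit  d=D]
10: W B2 -> L2 hit  d=D]
11: R B8 -> L0 miss  d=-]
12: W B1 -> L1 hit  d=D]
13: W B1 -> L1 hit  d=D]
14: W B3 -> L3 miss wb->B11  d=D]

WB = [9, 11]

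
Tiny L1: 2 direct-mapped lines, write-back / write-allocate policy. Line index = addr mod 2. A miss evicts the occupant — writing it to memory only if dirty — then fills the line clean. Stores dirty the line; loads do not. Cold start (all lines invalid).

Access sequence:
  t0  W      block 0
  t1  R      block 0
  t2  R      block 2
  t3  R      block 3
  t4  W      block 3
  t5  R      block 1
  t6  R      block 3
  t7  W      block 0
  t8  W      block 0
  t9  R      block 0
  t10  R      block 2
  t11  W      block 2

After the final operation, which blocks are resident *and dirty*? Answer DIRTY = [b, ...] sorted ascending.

DIRTY = [2]

0: W B0 -> L0 miss  d=D]
1: R B0 -> L0 hit  d=D]
2: R B2 -> L0 miss wb->B0  d=-]
3: R B3 -> L1 miss  d=-]
4: W B3 -> L1 hit  d=D]
5: R B1 -> L1 miss wb->B3  d=-]
6: R B3 -> L1 miss  d=-]
7: W B0 -> L0 miss  d=D]
8: W B0 -> L0 hit  d=D]
9: R B0 -> L0 hit  d=D]
10: R B2 -> L0 miss wb->B0  d=-]
11: W B2 -> L0 hit  d=D]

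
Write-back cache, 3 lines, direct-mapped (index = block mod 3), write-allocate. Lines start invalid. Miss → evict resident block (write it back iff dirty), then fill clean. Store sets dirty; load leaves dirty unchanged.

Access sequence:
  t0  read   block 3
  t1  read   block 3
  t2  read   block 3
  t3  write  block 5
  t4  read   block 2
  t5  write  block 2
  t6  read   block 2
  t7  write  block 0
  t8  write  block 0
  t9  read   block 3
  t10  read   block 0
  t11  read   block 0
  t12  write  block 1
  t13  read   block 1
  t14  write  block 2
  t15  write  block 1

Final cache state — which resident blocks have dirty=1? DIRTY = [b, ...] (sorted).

0: R B3 → L0 miss [-]
1: R B3 → L0 hit [-]
2: R B3 → L0 hit [-]
3: W B5 → L2 miss [D]
4: R B2 → L2 miss wb→B5 [-]
5: W B2 → L2 hit [D]
6: R B2 → L2 hit [D]
7: W B0 → L0 miss [D]
8: W B0 → L0 hit [D]
9: R B3 → L0 miss wb→B0 [-]
10: R B0 → L0 miss [-]
11: R B0 → L0 hit [-]
12: W B1 → L1 miss [D]
13: R B1 → L1 hit [D]
14: W B2 → L2 hit [D]
15: W B1 → L1 hit [D]

DIRTY = [1, 2]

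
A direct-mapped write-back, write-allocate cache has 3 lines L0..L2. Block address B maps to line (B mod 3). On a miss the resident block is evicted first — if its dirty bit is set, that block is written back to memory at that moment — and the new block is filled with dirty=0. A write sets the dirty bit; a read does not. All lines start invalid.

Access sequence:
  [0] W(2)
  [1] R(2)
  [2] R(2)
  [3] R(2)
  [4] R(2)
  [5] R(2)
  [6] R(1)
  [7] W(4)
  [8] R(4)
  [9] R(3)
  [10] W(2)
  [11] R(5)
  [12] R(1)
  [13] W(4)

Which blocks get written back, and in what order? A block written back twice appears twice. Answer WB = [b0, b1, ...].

0: W B2 -> L2 miss  d=D]
1: R B2 -> L2 hit  d=D]
2: R B2 -> L2 hit  d=D]
3: R B2 -> L2 hit  d=D]
4: R B2 -> L2 hit  d=D]
5: R B2 -> L2 hit  d=D]
6: R B1 -> L1 miss  d=-]
7: W B4 -> L1 miss  d=D]
8: R B4 -> L1 hit  d=D]
9: R B3 -> L0 miss  d=-]
10: W B2 -> L2 hit  d=D]
11: R B5 -> L2 miss wb->B2  d=-]
12: R B1 -> L1 miss wb->B4  d=-]
13: W B4 -> L1 miss  d=D]

WB = [2, 4]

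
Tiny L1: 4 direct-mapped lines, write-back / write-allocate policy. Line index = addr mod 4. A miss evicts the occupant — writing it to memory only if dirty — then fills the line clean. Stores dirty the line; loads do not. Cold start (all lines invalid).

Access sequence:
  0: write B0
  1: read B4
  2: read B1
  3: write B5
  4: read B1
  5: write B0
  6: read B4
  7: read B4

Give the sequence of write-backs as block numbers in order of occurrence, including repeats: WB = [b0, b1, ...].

0: W B0 → L0 miss [D]
1: R B4 → L0 miss wb→B0 [-]
2: R B1 → L1 miss [-]
3: W B5 → L1 miss [D]
4: R B1 → L1 miss wb→B5 [-]
5: W B0 → L0 miss [D]
6: R B4 → L0 miss wb→B0 [-]
7: R B4 → L0 hit [-]

WB = [0, 5, 0]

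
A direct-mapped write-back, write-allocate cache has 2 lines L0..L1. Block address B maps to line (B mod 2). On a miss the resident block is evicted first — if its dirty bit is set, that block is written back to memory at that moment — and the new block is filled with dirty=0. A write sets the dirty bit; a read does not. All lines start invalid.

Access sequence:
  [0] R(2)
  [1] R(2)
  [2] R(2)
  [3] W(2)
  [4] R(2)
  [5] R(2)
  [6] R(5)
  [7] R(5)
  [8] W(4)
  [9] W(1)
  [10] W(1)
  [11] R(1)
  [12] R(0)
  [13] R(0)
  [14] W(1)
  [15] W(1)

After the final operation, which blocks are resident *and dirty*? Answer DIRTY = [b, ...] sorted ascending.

DIRTY = [1]

0: R B2 -> L0 miss  d=-]
1: R B2 -> L0 hit  d=-]
2: R B2 -> L0 hit  d=-]
3: W B2 -> L0 hit  d=D]
4: R B2 -> L0 hit  d=D]
5: R B2 -> L0 hit  d=D]
6: R B5 -> L1 miss  d=-]
7: R B5 -> L1 hit  d=-]
8: W B4 -> L0 miss wb->B2  d=D]
9: W B1 -> L1 miss  d=D]
10: W B1 -> L1 hit  d=D]
11: R B1 -> L1 hit  d=D]
12: R B0 -> L0 miss wb->B4  d=-]
13: R B0 -> L0 hit  d=-]
14: W B1 -> L1 hit  d=D]
15: W B1 -> L1 hit  d=D]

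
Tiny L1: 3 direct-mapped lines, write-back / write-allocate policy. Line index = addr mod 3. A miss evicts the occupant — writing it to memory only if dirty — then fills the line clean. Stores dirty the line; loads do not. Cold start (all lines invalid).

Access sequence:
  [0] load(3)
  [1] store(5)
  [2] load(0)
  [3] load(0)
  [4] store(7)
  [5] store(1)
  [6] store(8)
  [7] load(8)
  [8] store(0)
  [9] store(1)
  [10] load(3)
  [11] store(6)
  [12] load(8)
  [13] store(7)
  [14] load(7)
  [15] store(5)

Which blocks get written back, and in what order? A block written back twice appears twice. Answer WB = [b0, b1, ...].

0: R B3 → L0 miss [-]
1: W B5 → L2 miss [D]
2: R B0 → L0 miss [-]
3: R B0 → L0 hit [-]
4: W B7 → L1 miss [D]
5: W B1 → L1 miss wb→B7 [D]
6: W B8 → L2 miss wb→B5 [D]
7: R B8 → L2 hit [D]
8: W B0 → L0 hit [D]
9: W B1 → L1 hit [D]
10: R B3 → L0 miss wb→B0 [-]
11: W B6 → L0 miss [D]
12: R B8 → L2 hit [D]
13: W B7 → L1 miss wb→B1 [D]
14: R B7 → L1 hit [D]
15: W B5 → L2 miss wb→B8 [D]

WB = [7, 5, 0, 1, 8]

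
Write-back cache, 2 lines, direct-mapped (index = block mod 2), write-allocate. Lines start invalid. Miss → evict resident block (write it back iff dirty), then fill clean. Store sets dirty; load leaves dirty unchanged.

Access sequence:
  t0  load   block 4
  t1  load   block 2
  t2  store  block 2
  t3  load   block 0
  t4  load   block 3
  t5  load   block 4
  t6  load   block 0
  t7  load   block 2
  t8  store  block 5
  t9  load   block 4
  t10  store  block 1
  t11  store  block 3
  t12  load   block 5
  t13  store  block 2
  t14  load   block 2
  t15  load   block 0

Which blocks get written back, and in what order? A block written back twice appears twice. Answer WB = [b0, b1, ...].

WB = [2, 5, 1, 3, 2]

0: R B4 -> L0 miss  d=-]
1: R B2 -> L0 miss  d=-]
2: W B2 -> L0 hit  d=D]
3: R B0 -> L0 miss wb->B2  d=-]
4: R B3 -> L1 miss  d=-]
5: R B4 -> L0 miss  d=-]
6: R B0 -> L0 miss  d=-]
7: R B2 -> L0 miss  d=-]
8: W B5 -> L1 miss  d=D]
9: R B4 -> L0 miss  d=-]
10: W B1 -> L1 miss wb->B5  d=D]
11: W B3 -> L1 miss wb->B1  d=D]
12: R B5 -> L1 miss wb->B3  d=-]
13: W B2 -> L0 miss  d=D]
14: R B2 -> L0 hit  d=D]
15: R B0 -> L0 miss wb->B2  d=-]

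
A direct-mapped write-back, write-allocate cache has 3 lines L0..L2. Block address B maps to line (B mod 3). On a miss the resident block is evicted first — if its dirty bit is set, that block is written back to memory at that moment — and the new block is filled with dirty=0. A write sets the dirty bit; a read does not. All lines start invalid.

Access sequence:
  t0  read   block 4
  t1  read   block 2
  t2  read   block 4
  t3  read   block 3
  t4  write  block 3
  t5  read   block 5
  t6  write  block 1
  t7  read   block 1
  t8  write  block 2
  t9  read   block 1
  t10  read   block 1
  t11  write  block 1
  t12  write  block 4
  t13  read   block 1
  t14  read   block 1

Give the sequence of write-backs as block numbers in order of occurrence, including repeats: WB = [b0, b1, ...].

WB = [1, 4]

  0 | R B4 → L1 miss [-]
  1 | R B2 → L2 miss [-]
  2 | R B4 → L1 hit [-]
  3 | R B3 → L0 miss [-]
  4 | W B3 → L0 hit [D]
  5 | R B5 → L2 miss [-]
  6 | W B1 → L1 miss [D]
  7 | R B1 → L1 hit [D]
  8 | W B2 → L2 miss [D]
  9 | R B1 → L1 hit [D]
  10 | R B1 → L1 hit [D]
  11 | W B1 → L1 hit [D]
  12 | W B4 → L1 miss wb→B1 [D]
  13 | R B1 → L1 miss wb→B4 [-]
  14 | R B1 → L1 hit [-]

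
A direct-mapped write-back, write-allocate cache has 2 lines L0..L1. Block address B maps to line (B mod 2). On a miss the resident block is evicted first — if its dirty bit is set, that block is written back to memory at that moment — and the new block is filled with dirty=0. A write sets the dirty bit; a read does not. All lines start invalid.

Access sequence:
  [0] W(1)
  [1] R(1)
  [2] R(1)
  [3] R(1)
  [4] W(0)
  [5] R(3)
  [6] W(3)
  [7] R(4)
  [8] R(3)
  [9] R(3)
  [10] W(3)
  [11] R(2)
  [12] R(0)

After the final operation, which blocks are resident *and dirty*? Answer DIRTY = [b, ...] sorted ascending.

DIRTY = [3]

0: W B1 -> L1 miss  d=D]
1: R B1 -> L1 hit  d=D]
2: R B1 -> L1 hit  d=D]
3: R B1 -> L1 hit  d=D]
4: W B0 -> L0 miss  d=D]
5: R B3 -> L1 miss wb->B1  d=-]
6: W B3 -> L1 hit  d=D]
7: R B4 -> L0 miss wb->B0  d=-]
8: R B3 -> L1 hit  d=D]
9: R B3 -> L1 hit  d=D]
10: W B3 -> L1 hit  d=D]
11: R B2 -> L0 miss  d=-]
12: R B0 -> L0 miss  d=-]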